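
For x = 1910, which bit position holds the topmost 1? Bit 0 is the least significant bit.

1910 = 11101110110
The topmost 1 is at position 10 (since 2^10 = 1024 ≤ 1910 < 2048).

10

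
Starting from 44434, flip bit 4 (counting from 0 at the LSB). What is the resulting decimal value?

x = 1010110110010010
bit 4 is currently 1; toggle it via x ^ (1 << 4) = x ^ 16
→ 1010110110000010 = 44418

44418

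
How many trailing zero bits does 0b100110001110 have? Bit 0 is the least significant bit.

1

0b100110001110 = 100110001110
Trailing zeros: 1, so the lowest set bit is bit 1 (value 2).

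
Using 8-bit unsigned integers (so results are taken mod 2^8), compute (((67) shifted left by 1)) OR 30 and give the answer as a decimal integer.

158

67 = 01000011
→ shifted left by 1 (mod 2^8) → 10000110 = 134
30 = 00011110
→ OR → 10011110 = 158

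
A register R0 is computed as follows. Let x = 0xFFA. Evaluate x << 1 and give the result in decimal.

8180

0xFFA = 0111111111010
shift left by 1 → 1111111110100 = 8180
(equivalently, 4090 × 2^1 = 4090 × 2)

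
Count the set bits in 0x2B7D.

0x2B7D = 10101101111101
Count the 1s: 1 + 1 + 1 + 1 + 1 + 1 + 1 + 1 + 1 + 1 = 10

10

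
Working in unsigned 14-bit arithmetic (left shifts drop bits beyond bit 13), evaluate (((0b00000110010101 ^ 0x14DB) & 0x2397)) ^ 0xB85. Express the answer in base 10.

0b00000110010101 = 00000110010101
0x14DB = 01010011011011
→ ^ → 01010101001110 = 5454
0x2397 = 10001110010111
→ & → 00000100000110 = 262
0xB85 = 00101110000101
→ ^ → 00101010000011 = 2691

2691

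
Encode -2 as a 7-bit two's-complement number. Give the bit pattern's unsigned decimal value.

2 in 7 bits: 0000010
Invert: 1111101
Add 1:  1111110 = 126
(Check: 2^7 - 2 = 128 - 2 = 126.)

126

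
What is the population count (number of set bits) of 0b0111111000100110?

9

n = 111111000100110
Count the 1s: 1 + 1 + 1 + 1 + 1 + 1 + 1 + 1 + 1 = 9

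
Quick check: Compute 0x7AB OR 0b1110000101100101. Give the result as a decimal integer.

0x7AB = 0000011110101011
b = 1110000101100101
 OR → 1110011111101111 = 59375

59375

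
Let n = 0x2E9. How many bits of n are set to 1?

6

0x2E9 = 1011101001
Count the 1s: 1 + 1 + 1 + 1 + 1 + 1 = 6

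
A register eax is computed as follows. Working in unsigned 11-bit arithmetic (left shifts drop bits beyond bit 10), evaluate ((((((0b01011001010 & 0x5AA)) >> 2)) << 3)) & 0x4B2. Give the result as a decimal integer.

0b01011001010 = 01011001010
0x5AA = 10110101010
→ & → 00010001010 = 138
→ >> 2 → 00000100010 = 34
→ << 3 (mod 2^11) → 00100010000 = 272
0x4B2 = 10010110010
→ & → 00000010000 = 16

16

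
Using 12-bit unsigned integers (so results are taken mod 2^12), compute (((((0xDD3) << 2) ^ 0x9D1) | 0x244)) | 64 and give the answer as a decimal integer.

0xDD3 = 110111010011
→ << 2 (mod 2^12) → 011101001100 = 1868
0x9D1 = 100111010001
→ ^ → 111010011101 = 3741
0x244 = 001001000100
→ | → 111011011101 = 3805
64 = 000001000000
→ | → 111011011101 = 3805

3805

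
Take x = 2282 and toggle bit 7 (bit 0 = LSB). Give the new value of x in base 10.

x = 100011101010
bit 7 is currently 1; toggle it via x ^ (1 << 7) = x ^ 128
→ 100001101010 = 2154

2154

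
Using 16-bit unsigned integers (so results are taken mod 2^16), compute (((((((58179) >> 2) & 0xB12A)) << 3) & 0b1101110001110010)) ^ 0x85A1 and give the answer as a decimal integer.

58179 = 1110001101000011
→ >> 2 → 0011100011010000 = 14544
0xB12A = 1011000100101010
→ & → 0011000000000000 = 12288
→ << 3 (mod 2^16) → 1000000000000000 = 32768
0b1101110001110010 = 1101110001110010
→ & → 1000000000000000 = 32768
0x85A1 = 1000010110100001
→ ^ → 0000010110100001 = 1441

1441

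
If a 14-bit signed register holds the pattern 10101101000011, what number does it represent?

pattern = 10101101000011 (MSB is 1 ⇒ negative)
Invert: 01010010111100, add 1 → 01010010111101 = 5309, so the value is -5309.
(Equivalently: 11075 - 2^14 = 11075 - 16384 = -5309.)

-5309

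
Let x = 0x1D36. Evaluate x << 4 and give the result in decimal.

119648

0x1D36 = 00001110100110110
shift left by 4 → 11101001101100000 = 119648
(equivalently, 7478 × 2^4 = 7478 × 16)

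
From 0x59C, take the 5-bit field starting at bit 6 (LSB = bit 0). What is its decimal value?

22

v = 10110011100
Shift right by 6: 10110
Mask low 5 bits: 10110 = 22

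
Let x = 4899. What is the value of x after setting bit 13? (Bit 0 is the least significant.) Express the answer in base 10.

x = 01001100100011
bit 13 is currently 0; set it via x | (1 << 13) = x | 8192
→ 11001100100011 = 13091

13091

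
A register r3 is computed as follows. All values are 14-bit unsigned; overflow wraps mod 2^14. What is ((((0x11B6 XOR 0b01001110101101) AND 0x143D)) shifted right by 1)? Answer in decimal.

0x11B6 = 01000110110110
0b01001110101101 = 01001110101101
→ XOR → 00001000011011 = 539
0x143D = 01010000111101
→ AND → 00000000011001 = 25
→ shifted right by 1 → 00000000001100 = 12

12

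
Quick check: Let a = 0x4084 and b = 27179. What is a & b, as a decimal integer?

0x4084 = 100000010000100
27179 = 110101000101011
AND → 100000000000000 = 16384

16384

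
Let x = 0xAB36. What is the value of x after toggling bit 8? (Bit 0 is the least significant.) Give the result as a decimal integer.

43574

x = 1010101100110110
bit 8 is currently 1; toggle it via x ^ (1 << 8) = x ^ 256
→ 1010101000110110 = 43574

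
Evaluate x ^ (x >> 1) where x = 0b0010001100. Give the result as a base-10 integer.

202

x = 10001100 = 140
x>>1 = 01000110
XOR  = 11001010 = 202
(x ^ (x >> 1) gives the standard binary-reflected Gray code of x.)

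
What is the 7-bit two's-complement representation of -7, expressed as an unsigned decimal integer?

121

7 in 7 bits: 0000111
Invert: 1111000
Add 1:  1111001 = 121
(Check: 2^7 - 7 = 128 - 7 = 121.)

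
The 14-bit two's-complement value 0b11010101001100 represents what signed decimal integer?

-2740

pattern = 11010101001100 (MSB is 1 ⇒ negative)
Invert: 00101010110011, add 1 → 00101010110100 = 2740, so the value is -2740.
(Equivalently: 13644 - 2^14 = 13644 - 16384 = -2740.)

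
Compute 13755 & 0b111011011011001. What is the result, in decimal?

13755 = 011010110111011
b = 111011011011001
AND → 011010010011001 = 13465

13465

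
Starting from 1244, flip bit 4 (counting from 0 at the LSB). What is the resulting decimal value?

x = 10011011100
bit 4 is currently 1; toggle it via x ^ (1 << 4) = x ^ 16
→ 10011001100 = 1228

1228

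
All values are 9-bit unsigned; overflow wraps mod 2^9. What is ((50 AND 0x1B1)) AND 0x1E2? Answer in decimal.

50 = 000110010
0x1B1 = 110110001
→ AND → 000110000 = 48
0x1E2 = 111100010
→ AND → 000100000 = 32

32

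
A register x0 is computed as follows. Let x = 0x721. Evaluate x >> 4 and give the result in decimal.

114

0x721 = 11100100001
shift right by 4 → 00001110010 = 114
(equivalently, floor(1825 / 16))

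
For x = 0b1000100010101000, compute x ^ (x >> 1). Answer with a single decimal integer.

x = 1000100010101000 = 34984
x>>1 = 0100010001010100
XOR  = 1100110011111100 = 52476
(x ^ (x >> 1) gives the standard binary-reflected Gray code of x.)

52476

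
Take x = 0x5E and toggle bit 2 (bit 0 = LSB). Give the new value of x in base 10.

90

x = 01011110
bit 2 is currently 1; toggle it via x ^ (1 << 2) = x ^ 4
→ 01011010 = 90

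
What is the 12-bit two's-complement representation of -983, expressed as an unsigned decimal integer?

3113

983 in 12 bits: 001111010111
Invert: 110000101000
Add 1:  110000101001 = 3113
(Check: 2^12 - 983 = 4096 - 983 = 3113.)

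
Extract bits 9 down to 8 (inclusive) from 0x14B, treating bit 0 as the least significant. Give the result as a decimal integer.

v = 000000101001011
Shift right by 8: 0000001
Mask low 2 bits: 01 = 1

1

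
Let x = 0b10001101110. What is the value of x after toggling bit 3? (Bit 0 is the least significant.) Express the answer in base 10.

x = 10001101110
bit 3 is currently 1; toggle it via x ^ (1 << 3) = x ^ 8
→ 10001100110 = 1126

1126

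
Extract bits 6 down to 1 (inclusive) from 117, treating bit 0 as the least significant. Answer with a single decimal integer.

58

v = 01110101
Shift right by 1: 0111010
Mask low 6 bits: 111010 = 58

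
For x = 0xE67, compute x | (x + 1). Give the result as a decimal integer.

3695

x = 111001100111 = 3687
x + 1 = 111001101000
OR    = 111001101111 = 3695
(x | (x + 1) sets the lowest cleared bit.)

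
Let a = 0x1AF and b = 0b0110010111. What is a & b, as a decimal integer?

391

0x1AF = 110101111
b = 110010111
AND → 110000111 = 391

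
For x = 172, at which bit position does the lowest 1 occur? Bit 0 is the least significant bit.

172 = 10101100
Trailing zeros: 2, so the lowest set bit is bit 2 (value 4).

2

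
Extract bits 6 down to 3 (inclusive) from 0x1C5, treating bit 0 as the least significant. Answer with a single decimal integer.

8

v = 0111000101
Shift right by 3: 0111000
Mask low 4 bits: 1000 = 8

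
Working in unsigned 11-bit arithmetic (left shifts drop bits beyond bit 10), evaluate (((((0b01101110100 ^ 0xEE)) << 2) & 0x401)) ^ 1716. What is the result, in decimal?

0b01101110100 = 01101110100
0xEE = 00011101110
→ ^ → 01110011010 = 922
→ << 2 (mod 2^11) → 11001101000 = 1640
0x401 = 10000000001
→ & → 10000000000 = 1024
1716 = 11010110100
→ ^ → 01010110100 = 692

692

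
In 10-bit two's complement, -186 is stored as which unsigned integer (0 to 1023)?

186 in 10 bits: 0010111010
Invert: 1101000101
Add 1:  1101000110 = 838
(Check: 2^10 - 186 = 1024 - 186 = 838.)

838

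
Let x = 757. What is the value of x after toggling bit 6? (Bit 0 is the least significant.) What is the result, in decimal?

693

x = 001011110101
bit 6 is currently 1; toggle it via x ^ (1 << 6) = x ^ 64
→ 001010110101 = 693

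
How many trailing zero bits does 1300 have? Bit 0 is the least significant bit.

1300 = 10100010100
Trailing zeros: 2, so the lowest set bit is bit 2 (value 4).

2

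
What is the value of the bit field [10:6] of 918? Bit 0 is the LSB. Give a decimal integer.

v = 01110010110
Shift right by 6: 01110
Mask low 5 bits: 01110 = 14

14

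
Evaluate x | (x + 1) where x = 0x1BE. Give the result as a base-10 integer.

447

x = 110111110 = 446
x + 1 = 110111111
OR    = 110111111 = 447
(x | (x + 1) sets the lowest cleared bit.)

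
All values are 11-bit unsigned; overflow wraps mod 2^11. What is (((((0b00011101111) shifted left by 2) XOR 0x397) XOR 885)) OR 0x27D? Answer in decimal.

0b00011101111 = 00011101111
→ shifted left by 2 (mod 2^11) → 01110111100 = 956
0x397 = 01110010111
→ XOR → 00000101011 = 43
885 = 01101110101
→ XOR → 01101011110 = 862
0x27D = 01001111101
→ OR → 01101111111 = 895

895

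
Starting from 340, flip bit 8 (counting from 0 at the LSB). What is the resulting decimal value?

84

x = 0101010100
bit 8 is currently 1; toggle it via x ^ (1 << 8) = x ^ 256
→ 0001010100 = 84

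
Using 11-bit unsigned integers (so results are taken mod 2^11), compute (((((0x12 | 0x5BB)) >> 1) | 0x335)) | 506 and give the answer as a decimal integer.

0x12 = 00000010010
0x5BB = 10110111011
→ | → 10110111011 = 1467
→ >> 1 → 01011011101 = 733
0x335 = 01100110101
→ | → 01111111101 = 1021
506 = 00111111010
→ | → 01111111111 = 1023

1023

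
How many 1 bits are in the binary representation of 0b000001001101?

n = 1001101
Count the 1s: 1 + 1 + 1 + 1 = 4

4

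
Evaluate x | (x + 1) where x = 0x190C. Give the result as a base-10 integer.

x = 1100100001100 = 6412
x + 1 = 1100100001101
OR    = 1100100001101 = 6413
(x | (x + 1) sets the lowest cleared bit.)

6413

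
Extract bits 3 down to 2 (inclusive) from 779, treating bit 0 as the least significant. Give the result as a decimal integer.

2

v = 01100001011
Shift right by 2: 011000010
Mask low 2 bits: 10 = 2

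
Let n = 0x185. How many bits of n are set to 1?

4

0x185 = 110000101
Count the 1s: 1 + 1 + 1 + 1 = 4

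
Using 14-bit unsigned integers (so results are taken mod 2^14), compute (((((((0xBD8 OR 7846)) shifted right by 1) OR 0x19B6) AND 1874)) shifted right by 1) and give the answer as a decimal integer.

937

0xBD8 = 00101111011000
7846 = 01111010100110
→ OR → 01111111111110 = 8190
→ shifted right by 1 → 00111111111111 = 4095
0x19B6 = 01100110110110
→ OR → 01111111111111 = 8191
1874 = 00011101010010
→ AND → 00011101010010 = 1874
→ shifted right by 1 → 00001110101001 = 937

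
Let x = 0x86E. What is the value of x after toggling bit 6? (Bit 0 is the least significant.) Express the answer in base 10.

x = 100001101110
bit 6 is currently 1; toggle it via x ^ (1 << 6) = x ^ 64
→ 100000101110 = 2094

2094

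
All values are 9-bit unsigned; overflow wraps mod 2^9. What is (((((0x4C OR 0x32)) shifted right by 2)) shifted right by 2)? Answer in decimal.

0x4C = 001001100
0x32 = 000110010
→ OR → 001111110 = 126
→ shifted right by 2 → 000011111 = 31
→ shifted right by 2 → 000000111 = 7

7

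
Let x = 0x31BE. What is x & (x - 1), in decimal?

12732

x = 11000110111110 = 12734
x - 1 = 11000110111101
AND   = 11000110111100 = 12732
(x & (x - 1) clears the lowest set bit of x.)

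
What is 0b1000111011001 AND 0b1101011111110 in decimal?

4312

a = 1000111011001
b = 1101011111110
AND → 1000011011000 = 4312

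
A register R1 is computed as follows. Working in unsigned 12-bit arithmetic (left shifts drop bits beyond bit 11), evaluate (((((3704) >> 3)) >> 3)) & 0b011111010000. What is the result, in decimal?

3704 = 111001111000
→ >> 3 → 000111001111 = 463
→ >> 3 → 000000111001 = 57
0b011111010000 = 011111010000
→ & → 000000010000 = 16

16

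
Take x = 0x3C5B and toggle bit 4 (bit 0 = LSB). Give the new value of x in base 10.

15435

x = 011110001011011
bit 4 is currently 1; toggle it via x ^ (1 << 4) = x ^ 16
→ 011110001001011 = 15435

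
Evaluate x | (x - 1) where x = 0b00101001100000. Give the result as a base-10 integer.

2687

x = 101001100000 = 2656
x - 1 = 101001011111
OR    = 101001111111 = 2687
(x | (x - 1) sets all bits below the lowest set bit.)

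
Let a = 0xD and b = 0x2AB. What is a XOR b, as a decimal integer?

678

0xD = 0000001101
0x2AB = 1010101011
XOR → 1010100110 = 678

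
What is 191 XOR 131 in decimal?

191 = 10111111
131 = 10000011
XOR → 00111100 = 60

60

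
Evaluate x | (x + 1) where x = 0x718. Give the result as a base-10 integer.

x = 11100011000 = 1816
x + 1 = 11100011001
OR    = 11100011001 = 1817
(x | (x + 1) sets the lowest cleared bit.)

1817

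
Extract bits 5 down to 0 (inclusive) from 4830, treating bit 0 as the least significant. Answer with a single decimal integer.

v = 1001011011110
Shift right by 0: 1001011011110
Mask low 6 bits: 011110 = 30

30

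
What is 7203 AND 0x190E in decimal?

6146

7203 = 1110000100011
0x190E = 1100100001110
AND → 1100000000010 = 6146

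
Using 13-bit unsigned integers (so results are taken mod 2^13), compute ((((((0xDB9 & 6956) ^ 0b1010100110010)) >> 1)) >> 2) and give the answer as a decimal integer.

899

0xDB9 = 0110110111001
6956 = 1101100101100
→ & → 0100100101000 = 2344
0b1010100110010 = 1010100110010
→ ^ → 1110000011010 = 7194
→ >> 1 → 0111000001101 = 3597
→ >> 2 → 0001110000011 = 899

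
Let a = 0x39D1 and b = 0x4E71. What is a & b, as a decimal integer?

2129

0x39D1 = 011100111010001
0x4E71 = 100111001110001
AND → 000100001010001 = 2129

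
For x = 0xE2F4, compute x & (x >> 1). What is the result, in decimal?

24688

x = 1110001011110100 = 58100
x>>1 = 0111000101111010
AND  = 0110000001110000 = 24688
(x & (x >> 1) has a 1 wherever x has two consecutive 1 bits.)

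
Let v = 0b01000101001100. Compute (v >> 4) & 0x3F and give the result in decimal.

v = 01000101001100
Shift right by 4: 0100010100
Mask low 6 bits: 010100 = 20

20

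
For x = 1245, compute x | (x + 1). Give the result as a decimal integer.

x = 10011011101 = 1245
x + 1 = 10011011110
OR    = 10011011111 = 1247
(x | (x + 1) sets the lowest cleared bit.)

1247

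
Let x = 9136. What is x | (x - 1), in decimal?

x = 10001110110000 = 9136
x - 1 = 10001110101111
OR    = 10001110111111 = 9151
(x | (x - 1) sets all bits below the lowest set bit.)

9151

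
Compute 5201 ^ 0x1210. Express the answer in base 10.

1601

5201 = 1010001010001
0x1210 = 1001000010000
XOR → 0011001000001 = 1601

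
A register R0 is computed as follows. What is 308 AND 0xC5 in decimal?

308 = 100110100
0xC5 = 011000101
AND → 000000100 = 4

4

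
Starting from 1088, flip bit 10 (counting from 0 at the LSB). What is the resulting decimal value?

64

x = 0010001000000
bit 10 is currently 1; toggle it via x ^ (1 << 10) = x ^ 1024
→ 0000001000000 = 64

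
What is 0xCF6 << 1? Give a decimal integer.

6636

0xCF6 = 0110011110110
shift left by 1 → 1100111101100 = 6636
(equivalently, 3318 × 2^1 = 3318 × 2)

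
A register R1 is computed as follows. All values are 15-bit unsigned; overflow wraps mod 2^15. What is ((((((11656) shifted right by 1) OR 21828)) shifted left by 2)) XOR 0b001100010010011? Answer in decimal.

18307

11656 = 010110110001000
→ shifted right by 1 → 001011011000100 = 5828
21828 = 101010101000100
→ OR → 101011111000100 = 22468
→ shifted left by 2 (mod 2^15) → 101111100010000 = 24336
0b001100010010011 = 001100010010011
→ XOR → 100011110000011 = 18307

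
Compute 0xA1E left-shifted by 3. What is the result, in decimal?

0xA1E = 000101000011110
shift left by 3 → 101000011110000 = 20720
(equivalently, 2590 × 2^3 = 2590 × 8)

20720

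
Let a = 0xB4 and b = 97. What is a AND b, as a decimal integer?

0xB4 = 10110100
97 = 01100001
AND → 00100000 = 32

32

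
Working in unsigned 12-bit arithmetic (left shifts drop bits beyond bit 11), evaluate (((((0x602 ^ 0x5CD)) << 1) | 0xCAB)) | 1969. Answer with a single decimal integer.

4031

0x602 = 011000000010
0x5CD = 010111001101
→ ^ → 001111001111 = 975
→ << 1 (mod 2^12) → 011110011110 = 1950
0xCAB = 110010101011
→ | → 111110111111 = 4031
1969 = 011110110001
→ | → 111110111111 = 4031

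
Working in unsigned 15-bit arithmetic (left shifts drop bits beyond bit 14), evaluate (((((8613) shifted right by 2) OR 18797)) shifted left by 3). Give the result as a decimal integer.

8613 = 010000110100101
→ shifted right by 2 → 000100001101001 = 2153
18797 = 100100101101101
→ OR → 100100101101101 = 18797
→ shifted left by 3 (mod 2^15) → 100101101101000 = 19304

19304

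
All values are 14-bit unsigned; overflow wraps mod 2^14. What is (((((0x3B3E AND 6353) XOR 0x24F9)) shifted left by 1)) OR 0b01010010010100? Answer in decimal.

15830

0x3B3E = 11101100111110
6353 = 01100011010001
→ AND → 01100000010000 = 6160
0x24F9 = 10010011111001
→ XOR → 11110011101001 = 15593
→ shifted left by 1 (mod 2^14) → 11100111010010 = 14802
0b01010010010100 = 01010010010100
→ OR → 11110111010110 = 15830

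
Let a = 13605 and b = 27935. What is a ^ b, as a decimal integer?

22586

13605 = 011010100100101
27935 = 110110100011111
XOR → 101100000111010 = 22586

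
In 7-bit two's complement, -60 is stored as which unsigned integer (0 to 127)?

68

60 in 7 bits: 0111100
Invert: 1000011
Add 1:  1000100 = 68
(Check: 2^7 - 60 = 128 - 60 = 68.)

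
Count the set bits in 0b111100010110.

7

n = 111100010110
Count the 1s: 1 + 1 + 1 + 1 + 1 + 1 + 1 = 7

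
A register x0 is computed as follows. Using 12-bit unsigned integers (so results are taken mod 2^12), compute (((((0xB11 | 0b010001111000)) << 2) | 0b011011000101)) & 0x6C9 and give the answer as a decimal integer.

1729

0xB11 = 101100010001
0b010001111000 = 010001111000
→ | → 111101111001 = 3961
→ << 2 (mod 2^12) → 110111100100 = 3556
0b011011000101 = 011011000101
→ | → 111111100101 = 4069
0x6C9 = 011011001001
→ & → 011011000001 = 1729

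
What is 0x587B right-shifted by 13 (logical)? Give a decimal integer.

0x587B = 101100001111011
shift right by 13 → 000000000000010 = 2
(equivalently, floor(22651 / 8192))

2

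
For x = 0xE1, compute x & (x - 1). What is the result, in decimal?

224

x = 11100001 = 225
x - 1 = 11100000
AND   = 11100000 = 224
(x & (x - 1) clears the lowest set bit of x.)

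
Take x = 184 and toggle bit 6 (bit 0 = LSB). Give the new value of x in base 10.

x = 10111000
bit 6 is currently 0; toggle it via x ^ (1 << 6) = x ^ 64
→ 11111000 = 248

248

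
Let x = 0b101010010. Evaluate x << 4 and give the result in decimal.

5408

x = 0000101010010
shift left by 4 → 1010100100000 = 5408
(equivalently, 338 × 2^4 = 338 × 16)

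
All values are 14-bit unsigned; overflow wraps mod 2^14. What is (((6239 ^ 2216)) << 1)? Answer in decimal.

8686

6239 = 01100001011111
2216 = 00100010101000
→ ^ → 01000011110111 = 4343
→ << 1 (mod 2^14) → 10000111101110 = 8686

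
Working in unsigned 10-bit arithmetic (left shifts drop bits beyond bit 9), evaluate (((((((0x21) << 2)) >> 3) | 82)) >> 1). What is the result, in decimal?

41

0x21 = 0000100001
→ << 2 (mod 2^10) → 0010000100 = 132
→ >> 3 → 0000010000 = 16
82 = 0001010010
→ | → 0001010010 = 82
→ >> 1 → 0000101001 = 41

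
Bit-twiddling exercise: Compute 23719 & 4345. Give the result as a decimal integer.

4257

23719 = 101110010100111
4345 = 001000011111001
AND → 001000010100001 = 4257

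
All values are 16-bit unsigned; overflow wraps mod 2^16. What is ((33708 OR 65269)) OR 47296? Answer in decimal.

33708 = 1000001110101100
65269 = 1111111011110101
→ OR → 1111111111111101 = 65533
47296 = 1011100011000000
→ OR → 1111111111111101 = 65533

65533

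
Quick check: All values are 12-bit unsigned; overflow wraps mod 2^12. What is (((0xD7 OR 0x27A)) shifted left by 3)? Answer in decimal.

2040

0xD7 = 000011010111
0x27A = 001001111010
→ OR → 001011111111 = 767
→ shifted left by 3 (mod 2^12) → 011111111000 = 2040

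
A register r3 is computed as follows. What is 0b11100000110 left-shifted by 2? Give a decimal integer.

7192

x = 0011100000110
shift left by 2 → 1110000011000 = 7192
(equivalently, 1798 × 2^2 = 1798 × 4)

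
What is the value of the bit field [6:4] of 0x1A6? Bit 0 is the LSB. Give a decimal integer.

2

v = 0110100110
Shift right by 4: 011010
Mask low 3 bits: 010 = 2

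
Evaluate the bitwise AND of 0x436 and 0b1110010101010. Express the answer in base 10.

0x436 = 0010000110110
b = 1110010101010
AND → 0010000100010 = 1058

1058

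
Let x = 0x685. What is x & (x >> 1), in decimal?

512

x = 11010000101 = 1669
x>>1 = 01101000010
AND  = 01000000000 = 512
(x & (x >> 1) has a 1 wherever x has two consecutive 1 bits.)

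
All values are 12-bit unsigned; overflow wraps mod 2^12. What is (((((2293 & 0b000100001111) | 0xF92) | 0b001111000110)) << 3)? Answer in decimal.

3768

2293 = 100011110101
0b000100001111 = 000100001111
→ & → 000000000101 = 5
0xF92 = 111110010010
→ | → 111110010111 = 3991
0b001111000110 = 001111000110
→ | → 111111010111 = 4055
→ << 3 (mod 2^12) → 111010111000 = 3768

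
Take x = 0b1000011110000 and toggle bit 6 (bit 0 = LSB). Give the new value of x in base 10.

4272

x = 1000011110000
bit 6 is currently 1; toggle it via x ^ (1 << 6) = x ^ 64
→ 1000010110000 = 4272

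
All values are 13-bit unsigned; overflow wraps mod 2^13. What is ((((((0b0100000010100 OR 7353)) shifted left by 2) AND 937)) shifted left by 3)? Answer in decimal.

5376

0b0100000010100 = 0100000010100
7353 = 1110010111001
→ OR → 1110010111101 = 7357
→ shifted left by 2 (mod 2^13) → 1001011110100 = 4852
937 = 0001110101001
→ AND → 0001010100000 = 672
→ shifted left by 3 (mod 2^13) → 1010100000000 = 5376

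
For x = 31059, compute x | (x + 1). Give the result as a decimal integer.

x = 111100101010011 = 31059
x + 1 = 111100101010100
OR    = 111100101010111 = 31063
(x | (x + 1) sets the lowest cleared bit.)

31063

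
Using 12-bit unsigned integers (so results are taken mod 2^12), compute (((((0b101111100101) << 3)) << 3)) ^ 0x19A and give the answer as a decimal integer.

2266

0b101111100101 = 101111100101
→ << 3 (mod 2^12) → 111100101000 = 3880
→ << 3 (mod 2^12) → 100101000000 = 2368
0x19A = 000110011010
→ ^ → 100011011010 = 2266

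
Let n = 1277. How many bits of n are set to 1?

8

1277 = 10011111101
Count the 1s: 1 + 1 + 1 + 1 + 1 + 1 + 1 + 1 = 8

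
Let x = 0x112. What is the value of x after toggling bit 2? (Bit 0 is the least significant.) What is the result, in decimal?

278

x = 100010010
bit 2 is currently 0; toggle it via x ^ (1 << 2) = x ^ 4
→ 100010110 = 278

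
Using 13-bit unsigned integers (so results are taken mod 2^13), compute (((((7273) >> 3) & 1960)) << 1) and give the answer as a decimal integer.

7273 = 1110001101001
→ >> 3 → 0001110001101 = 909
1960 = 0011110101000
→ & → 0001110001000 = 904
→ << 1 (mod 2^13) → 0011100010000 = 1808

1808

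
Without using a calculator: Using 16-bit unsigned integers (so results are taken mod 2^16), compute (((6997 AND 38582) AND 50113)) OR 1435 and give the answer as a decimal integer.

6997 = 0001101101010101
38582 = 1001011010110110
→ AND → 0001001000010100 = 4628
50113 = 1100001111000001
→ AND → 0000001000000000 = 512
1435 = 0000010110011011
→ OR → 0000011110011011 = 1947

1947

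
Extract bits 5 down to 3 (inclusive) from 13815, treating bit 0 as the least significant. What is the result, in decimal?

v = 0011010111110111
Shift right by 3: 0011010111110
Mask low 3 bits: 110 = 6

6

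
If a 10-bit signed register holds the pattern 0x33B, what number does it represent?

-197

pattern = 1100111011 (MSB is 1 ⇒ negative)
Invert: 0011000100, add 1 → 0011000101 = 197, so the value is -197.
(Equivalently: 827 - 2^10 = 827 - 1024 = -197.)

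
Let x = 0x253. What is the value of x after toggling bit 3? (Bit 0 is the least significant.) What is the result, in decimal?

603

x = 1001010011
bit 3 is currently 0; toggle it via x ^ (1 << 3) = x ^ 8
→ 1001011011 = 603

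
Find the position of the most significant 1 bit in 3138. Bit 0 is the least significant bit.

3138 = 110001000010
The topmost 1 is at position 11 (since 2^11 = 2048 ≤ 3138 < 4096).

11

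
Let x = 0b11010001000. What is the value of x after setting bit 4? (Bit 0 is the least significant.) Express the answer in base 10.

x = 11010001000
bit 4 is currently 0; set it via x | (1 << 4) = x | 16
→ 11010011000 = 1688

1688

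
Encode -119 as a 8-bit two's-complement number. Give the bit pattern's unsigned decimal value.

119 in 8 bits: 01110111
Invert: 10001000
Add 1:  10001001 = 137
(Check: 2^8 - 119 = 256 - 119 = 137.)

137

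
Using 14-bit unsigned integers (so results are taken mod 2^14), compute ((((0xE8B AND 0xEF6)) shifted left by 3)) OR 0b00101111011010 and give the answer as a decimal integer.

16346

0xE8B = 00111010001011
0xEF6 = 00111011110110
→ AND → 00111010000010 = 3714
→ shifted left by 3 (mod 2^14) → 11010000010000 = 13328
0b00101111011010 = 00101111011010
→ OR → 11111111011010 = 16346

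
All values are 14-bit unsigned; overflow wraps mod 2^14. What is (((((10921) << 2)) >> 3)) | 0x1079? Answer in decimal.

10921 = 10101010101001
→ << 2 (mod 2^14) → 10101010100100 = 10916
→ >> 3 → 00010101010100 = 1364
0x1079 = 01000001111001
→ | → 01010101111101 = 5501

5501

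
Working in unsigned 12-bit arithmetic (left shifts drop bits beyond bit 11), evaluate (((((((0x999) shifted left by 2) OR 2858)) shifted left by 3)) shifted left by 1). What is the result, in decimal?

1760

0x999 = 100110011001
→ shifted left by 2 (mod 2^12) → 011001100100 = 1636
2858 = 101100101010
→ OR → 111101101110 = 3950
→ shifted left by 3 (mod 2^12) → 101101110000 = 2928
→ shifted left by 1 (mod 2^12) → 011011100000 = 1760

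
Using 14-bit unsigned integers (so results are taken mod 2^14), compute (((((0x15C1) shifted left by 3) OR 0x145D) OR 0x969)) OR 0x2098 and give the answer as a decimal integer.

16381

0x15C1 = 01010111000001
→ shifted left by 3 (mod 2^14) → 10111000001000 = 11784
0x145D = 01010001011101
→ OR → 11111001011101 = 15965
0x969 = 00100101101001
→ OR → 11111101111101 = 16253
0x2098 = 10000010011000
→ OR → 11111111111101 = 16381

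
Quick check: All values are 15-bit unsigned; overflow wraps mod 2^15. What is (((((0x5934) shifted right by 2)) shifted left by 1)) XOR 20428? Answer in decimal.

25430

0x5934 = 101100100110100
→ shifted right by 2 → 001011001001101 = 5709
→ shifted left by 1 (mod 2^15) → 010110010011010 = 11418
20428 = 100111111001100
→ XOR → 110001101010110 = 25430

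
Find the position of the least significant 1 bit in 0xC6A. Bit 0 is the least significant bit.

0xC6A = 110001101010
Trailing zeros: 1, so the lowest set bit is bit 1 (value 2).

1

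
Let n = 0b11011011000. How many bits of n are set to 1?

6

n = 11011011000
Count the 1s: 1 + 1 + 1 + 1 + 1 + 1 = 6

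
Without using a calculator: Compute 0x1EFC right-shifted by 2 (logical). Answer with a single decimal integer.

1983

0x1EFC = 1111011111100
shift right by 2 → 0011110111111 = 1983
(equivalently, floor(7932 / 4))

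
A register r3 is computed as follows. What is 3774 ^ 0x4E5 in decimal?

3774 = 111010111110
0x4E5 = 010011100101
XOR → 101001011011 = 2651

2651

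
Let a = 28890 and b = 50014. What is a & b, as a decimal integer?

28890 = 0111000011011010
50014 = 1100001101011110
AND → 0100000001011010 = 16474

16474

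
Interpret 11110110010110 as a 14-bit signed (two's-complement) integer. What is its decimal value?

-618

pattern = 11110110010110 (MSB is 1 ⇒ negative)
Invert: 00001001101001, add 1 → 00001001101010 = 618, so the value is -618.
(Equivalently: 15766 - 2^14 = 15766 - 16384 = -618.)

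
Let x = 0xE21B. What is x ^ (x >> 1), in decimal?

37654

x = 1110001000011011 = 57883
x>>1 = 0111000100001101
XOR  = 1001001100010110 = 37654
(x ^ (x >> 1) gives the standard binary-reflected Gray code of x.)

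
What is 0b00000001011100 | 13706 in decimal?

13790

a = 00000001011100
13706 = 11010110001010
 OR → 11010111011110 = 13790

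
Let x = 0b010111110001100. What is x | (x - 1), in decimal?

12175

x = 10111110001100 = 12172
x - 1 = 10111110001011
OR    = 10111110001111 = 12175
(x | (x - 1) sets all bits below the lowest set bit.)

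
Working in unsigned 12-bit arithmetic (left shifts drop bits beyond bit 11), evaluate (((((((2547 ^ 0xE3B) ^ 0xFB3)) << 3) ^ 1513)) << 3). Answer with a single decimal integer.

2547 = 100111110011
0xE3B = 111000111011
→ ^ → 011111001000 = 1992
0xFB3 = 111110110011
→ ^ → 100001111011 = 2171
→ << 3 (mod 2^12) → 001111011000 = 984
1513 = 010111101001
→ ^ → 011000110001 = 1585
→ << 3 (mod 2^12) → 000110001000 = 392

392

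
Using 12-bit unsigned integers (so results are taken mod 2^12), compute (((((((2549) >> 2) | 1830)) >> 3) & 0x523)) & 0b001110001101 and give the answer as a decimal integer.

1

2549 = 100111110101
→ >> 2 → 001001111101 = 637
1830 = 011100100110
→ | → 011101111111 = 1919
→ >> 3 → 000011101111 = 239
0x523 = 010100100011
→ & → 000000100011 = 35
0b001110001101 = 001110001101
→ & → 000000000001 = 1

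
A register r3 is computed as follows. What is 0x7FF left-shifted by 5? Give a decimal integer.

65504

0x7FF = 0000011111111111
shift left by 5 → 1111111111100000 = 65504
(equivalently, 2047 × 2^5 = 2047 × 32)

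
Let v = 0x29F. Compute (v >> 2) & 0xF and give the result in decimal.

v = 1010011111
Shift right by 2: 10100111
Mask low 4 bits: 0111 = 7

7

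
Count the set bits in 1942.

7

1942 = 11110010110
Count the 1s: 1 + 1 + 1 + 1 + 1 + 1 + 1 = 7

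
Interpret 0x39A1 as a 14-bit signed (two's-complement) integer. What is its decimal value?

pattern = 11100110100001 (MSB is 1 ⇒ negative)
Invert: 00011001011110, add 1 → 00011001011111 = 1631, so the value is -1631.
(Equivalently: 14753 - 2^14 = 14753 - 16384 = -1631.)

-1631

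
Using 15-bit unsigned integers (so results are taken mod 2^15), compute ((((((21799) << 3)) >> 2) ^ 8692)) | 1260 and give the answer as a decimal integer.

21799 = 101010100100111
→ << 3 (mod 2^15) → 010100100111000 = 10552
→ >> 2 → 000101001001110 = 2638
8692 = 010000111110100
→ ^ → 010101110111010 = 11194
1260 = 000010011101100
→ | → 010111111111110 = 12286

12286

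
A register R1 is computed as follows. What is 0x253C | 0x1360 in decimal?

0x253C = 10010100111100
0x1360 = 01001101100000
 OR → 11011101111100 = 14204

14204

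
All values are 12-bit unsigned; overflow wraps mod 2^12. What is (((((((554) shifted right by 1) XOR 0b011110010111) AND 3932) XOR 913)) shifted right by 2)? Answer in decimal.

554 = 001000101010
→ shifted right by 1 → 000100010101 = 277
0b011110010111 = 011110010111
→ XOR → 011010000010 = 1666
3932 = 111101011100
→ AND → 011000000000 = 1536
913 = 001110010001
→ XOR → 010110010001 = 1425
→ shifted right by 2 → 000101100100 = 356

356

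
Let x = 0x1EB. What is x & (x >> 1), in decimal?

225

x = 111101011 = 491
x>>1 = 011110101
AND  = 011100001 = 225
(x & (x >> 1) has a 1 wherever x has two consecutive 1 bits.)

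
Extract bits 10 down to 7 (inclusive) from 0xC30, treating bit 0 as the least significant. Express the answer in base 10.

v = 110000110000
Shift right by 7: 11000
Mask low 4 bits: 1000 = 8

8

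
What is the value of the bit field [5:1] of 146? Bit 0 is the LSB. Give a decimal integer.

9

v = 010010010
Shift right by 1: 01001001
Mask low 5 bits: 01001 = 9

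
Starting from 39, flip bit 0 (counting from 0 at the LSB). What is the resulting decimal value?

38

x = 00100111
bit 0 is currently 1; toggle it via x ^ (1 << 0) = x ^ 1
→ 00100110 = 38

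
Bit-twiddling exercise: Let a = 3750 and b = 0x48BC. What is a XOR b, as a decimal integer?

3750 = 000111010100110
0x48BC = 100100010111100
XOR → 100011000011010 = 17946

17946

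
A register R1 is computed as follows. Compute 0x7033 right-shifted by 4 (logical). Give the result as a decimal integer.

0x7033 = 111000000110011
shift right by 4 → 000011100000011 = 1795
(equivalently, floor(28723 / 16))

1795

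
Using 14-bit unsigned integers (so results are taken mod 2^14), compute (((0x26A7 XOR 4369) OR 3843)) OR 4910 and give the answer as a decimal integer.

0x26A7 = 10011010100111
4369 = 01000100010001
→ XOR → 11011110110110 = 14262
3843 = 00111100000011
→ OR → 11111110110111 = 16311
4910 = 01001100101110
→ OR → 11111110111111 = 16319

16319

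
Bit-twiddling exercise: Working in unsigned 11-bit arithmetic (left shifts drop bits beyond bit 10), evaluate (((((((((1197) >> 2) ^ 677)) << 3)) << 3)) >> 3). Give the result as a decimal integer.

1197 = 10010101101
→ >> 2 → 00100101011 = 299
677 = 01010100101
→ ^ → 01110001110 = 910
→ << 3 (mod 2^11) → 10001110000 = 1136
→ << 3 (mod 2^11) → 01110000000 = 896
→ >> 3 → 00001110000 = 112

112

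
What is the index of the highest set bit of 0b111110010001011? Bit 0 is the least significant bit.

0b111110010001011 = 111110010001011
The topmost 1 is at position 14 (since 2^14 = 16384 ≤ 31883 < 32768).

14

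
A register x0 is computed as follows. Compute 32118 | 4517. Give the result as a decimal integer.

32247

32118 = 111110101110110
4517 = 001000110100101
 OR → 111110111110111 = 32247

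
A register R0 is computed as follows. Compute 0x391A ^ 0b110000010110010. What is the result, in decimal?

22952

0x391A = 011100100011010
b = 110000010110010
XOR → 101100110101000 = 22952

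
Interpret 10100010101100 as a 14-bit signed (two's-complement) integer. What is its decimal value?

pattern = 10100010101100 (MSB is 1 ⇒ negative)
Invert: 01011101010011, add 1 → 01011101010100 = 5972, so the value is -5972.
(Equivalently: 10412 - 2^14 = 10412 - 16384 = -5972.)

-5972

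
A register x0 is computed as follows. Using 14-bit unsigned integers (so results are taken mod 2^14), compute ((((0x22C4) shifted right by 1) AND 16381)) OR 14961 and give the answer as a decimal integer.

0x22C4 = 10001011000100
→ shifted right by 1 → 01000101100010 = 4450
16381 = 11111111111101
→ AND → 01000101100000 = 4448
14961 = 11101001110001
→ OR → 11101101110001 = 15217

15217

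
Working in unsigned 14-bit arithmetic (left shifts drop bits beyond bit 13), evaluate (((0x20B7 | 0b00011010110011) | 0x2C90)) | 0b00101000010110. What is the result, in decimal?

0x20B7 = 10000010110111
0b00011010110011 = 00011010110011
→ | → 10011010110111 = 9911
0x2C90 = 10110010010000
→ | → 10111010110111 = 11959
0b00101000010110 = 00101000010110
→ | → 10111010110111 = 11959

11959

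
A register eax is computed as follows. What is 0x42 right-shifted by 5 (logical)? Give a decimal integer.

0x42 = 1000010
shift right by 5 → 0000010 = 2
(equivalently, floor(66 / 32))

2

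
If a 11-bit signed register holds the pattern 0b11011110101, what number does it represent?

pattern = 11011110101 (MSB is 1 ⇒ negative)
Invert: 00100001010, add 1 → 00100001011 = 267, so the value is -267.
(Equivalently: 1781 - 2^11 = 1781 - 2048 = -267.)

-267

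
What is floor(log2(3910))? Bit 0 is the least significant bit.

11

3910 = 111101000110
The topmost 1 is at position 11 (since 2^11 = 2048 ≤ 3910 < 4096).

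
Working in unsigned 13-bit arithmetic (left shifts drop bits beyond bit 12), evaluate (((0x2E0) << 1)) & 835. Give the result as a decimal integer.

0x2E0 = 0001011100000
→ << 1 (mod 2^13) → 0010111000000 = 1472
835 = 0001101000011
→ & → 0000101000000 = 320

320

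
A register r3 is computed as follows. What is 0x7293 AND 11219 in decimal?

0x7293 = 111001010010011
11219 = 010101111010011
AND → 010001010010011 = 8851

8851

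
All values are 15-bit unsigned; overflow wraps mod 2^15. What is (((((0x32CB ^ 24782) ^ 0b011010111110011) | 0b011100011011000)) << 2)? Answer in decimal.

0x32CB = 011001011001011
24782 = 110000011001110
→ ^ → 101001000000101 = 20997
0b011010111110011 = 011010111110011
→ ^ → 110011111110110 = 26614
0b011100011011000 = 011100011011000
→ | → 111111111111110 = 32766
→ << 2 (mod 2^15) → 111111111111000 = 32760

32760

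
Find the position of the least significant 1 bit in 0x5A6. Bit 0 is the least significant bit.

0x5A6 = 10110100110
Trailing zeros: 1, so the lowest set bit is bit 1 (value 2).

1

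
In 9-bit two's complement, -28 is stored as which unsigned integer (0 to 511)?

28 in 9 bits: 000011100
Invert: 111100011
Add 1:  111100100 = 484
(Check: 2^9 - 28 = 512 - 28 = 484.)

484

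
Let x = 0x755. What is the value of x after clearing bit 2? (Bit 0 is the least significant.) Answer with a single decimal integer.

x = 011101010101
bit 2 is currently 1; clear it via x & ~(1 << 2) = x & ~4
→ 011101010001 = 1873

1873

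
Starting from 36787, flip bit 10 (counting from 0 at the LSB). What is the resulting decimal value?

35763

x = 1000111110110011
bit 10 is currently 1; toggle it via x ^ (1 << 10) = x ^ 1024
→ 1000101110110011 = 35763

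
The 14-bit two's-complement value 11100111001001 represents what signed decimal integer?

pattern = 11100111001001 (MSB is 1 ⇒ negative)
Invert: 00011000110110, add 1 → 00011000110111 = 1591, so the value is -1591.
(Equivalently: 14793 - 2^14 = 14793 - 16384 = -1591.)

-1591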